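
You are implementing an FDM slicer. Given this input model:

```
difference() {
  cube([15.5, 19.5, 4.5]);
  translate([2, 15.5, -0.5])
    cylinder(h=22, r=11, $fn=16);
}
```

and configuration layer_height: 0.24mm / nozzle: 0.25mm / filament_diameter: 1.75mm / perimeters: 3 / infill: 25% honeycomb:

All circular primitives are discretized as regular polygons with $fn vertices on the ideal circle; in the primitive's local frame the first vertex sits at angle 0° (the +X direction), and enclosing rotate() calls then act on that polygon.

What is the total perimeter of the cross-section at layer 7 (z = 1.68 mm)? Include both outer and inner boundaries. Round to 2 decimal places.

At z = 1.68 mm: the 15.5×19.5 cube contributes its full rectangle (perimeter 70.00 mm); the r=11 cylinder at (2, 15.5) contributes a regular 16-gon of circumradius 11 (perimeter = 2·16·11.000·sin(180°/16) = 68.67 mm); After the difference (first − rest): starting from the 15.5×19.5 cube, the r=11 cylinder at (2, 15.5) partially overlaps it — only the 164.62 mm² overlap (of its 370.44 mm²) is removed, clipping the outline — boundary = 66.48 mm. Overall, the cross-section is a single solid region. Total boundary length (outer) = 66.48 mm.

66.48 mm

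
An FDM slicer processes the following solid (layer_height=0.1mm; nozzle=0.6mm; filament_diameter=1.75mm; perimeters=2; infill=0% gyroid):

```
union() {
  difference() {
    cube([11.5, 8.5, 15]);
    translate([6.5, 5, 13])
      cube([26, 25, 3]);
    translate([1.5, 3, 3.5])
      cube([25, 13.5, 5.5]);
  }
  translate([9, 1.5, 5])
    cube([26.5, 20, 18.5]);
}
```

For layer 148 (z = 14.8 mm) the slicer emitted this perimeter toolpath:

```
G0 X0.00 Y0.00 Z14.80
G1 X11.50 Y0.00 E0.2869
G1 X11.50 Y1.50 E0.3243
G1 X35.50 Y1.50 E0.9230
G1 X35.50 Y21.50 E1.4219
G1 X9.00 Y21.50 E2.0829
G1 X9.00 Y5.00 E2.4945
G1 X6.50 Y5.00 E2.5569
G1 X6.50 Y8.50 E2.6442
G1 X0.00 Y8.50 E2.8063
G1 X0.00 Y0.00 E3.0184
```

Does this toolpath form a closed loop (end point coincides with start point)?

Start point (G0): (0.00, 0.00). End point (last G1): the path returns to the start — closed.

yes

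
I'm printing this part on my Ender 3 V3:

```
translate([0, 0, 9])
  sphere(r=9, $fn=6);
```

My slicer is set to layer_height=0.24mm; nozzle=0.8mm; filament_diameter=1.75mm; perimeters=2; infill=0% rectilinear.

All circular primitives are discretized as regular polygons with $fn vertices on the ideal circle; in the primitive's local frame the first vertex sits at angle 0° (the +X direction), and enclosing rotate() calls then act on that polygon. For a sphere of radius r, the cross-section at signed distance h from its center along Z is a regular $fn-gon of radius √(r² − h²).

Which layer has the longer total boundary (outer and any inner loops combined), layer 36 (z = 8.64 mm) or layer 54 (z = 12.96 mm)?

Layer 36 (z = 8.64): the r=9 sphere slices to a regular 6-gon of circumradius 8.993 (√(r²−h²) with h=0.36 from center) (perimeter = 2·6·8.993·sin(180°/6) = 53.96 mm). So its perimeter = 53.96 mm. Layer 54 (z = 12.96): the r=9 sphere contributes a regular 6-gon of circumradius √(9²−3.96²) = 8.082 (perimeter = 2·6·8.082·sin(180°/6) = 48.49 mm). So its perimeter = 48.49 mm. Layer 36 is larger (53.96 vs 48.49 mm).

layer 36 (z = 8.64 mm)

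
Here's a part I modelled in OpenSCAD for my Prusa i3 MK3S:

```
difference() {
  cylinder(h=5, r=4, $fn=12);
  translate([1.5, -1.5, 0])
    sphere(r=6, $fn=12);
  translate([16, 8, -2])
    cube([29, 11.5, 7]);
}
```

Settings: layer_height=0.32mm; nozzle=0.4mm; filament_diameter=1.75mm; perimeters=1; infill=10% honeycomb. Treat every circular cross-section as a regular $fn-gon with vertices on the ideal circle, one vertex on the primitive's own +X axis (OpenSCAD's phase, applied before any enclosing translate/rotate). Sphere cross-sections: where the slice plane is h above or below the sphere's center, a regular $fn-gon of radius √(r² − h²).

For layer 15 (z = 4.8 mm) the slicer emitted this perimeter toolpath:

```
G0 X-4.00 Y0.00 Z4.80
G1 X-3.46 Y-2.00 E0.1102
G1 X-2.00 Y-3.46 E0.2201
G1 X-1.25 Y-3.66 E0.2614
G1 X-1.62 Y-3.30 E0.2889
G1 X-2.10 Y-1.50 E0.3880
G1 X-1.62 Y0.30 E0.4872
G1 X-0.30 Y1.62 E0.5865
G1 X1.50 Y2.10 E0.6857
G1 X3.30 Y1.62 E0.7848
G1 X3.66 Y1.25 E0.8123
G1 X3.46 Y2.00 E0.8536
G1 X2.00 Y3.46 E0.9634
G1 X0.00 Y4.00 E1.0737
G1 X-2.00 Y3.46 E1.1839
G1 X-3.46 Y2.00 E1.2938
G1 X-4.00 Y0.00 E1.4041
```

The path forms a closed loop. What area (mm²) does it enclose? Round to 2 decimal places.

20.32 mm²

Apply the shoelace formula to the sequence of (X, Y) vertices; enclosed area = 20.32 mm².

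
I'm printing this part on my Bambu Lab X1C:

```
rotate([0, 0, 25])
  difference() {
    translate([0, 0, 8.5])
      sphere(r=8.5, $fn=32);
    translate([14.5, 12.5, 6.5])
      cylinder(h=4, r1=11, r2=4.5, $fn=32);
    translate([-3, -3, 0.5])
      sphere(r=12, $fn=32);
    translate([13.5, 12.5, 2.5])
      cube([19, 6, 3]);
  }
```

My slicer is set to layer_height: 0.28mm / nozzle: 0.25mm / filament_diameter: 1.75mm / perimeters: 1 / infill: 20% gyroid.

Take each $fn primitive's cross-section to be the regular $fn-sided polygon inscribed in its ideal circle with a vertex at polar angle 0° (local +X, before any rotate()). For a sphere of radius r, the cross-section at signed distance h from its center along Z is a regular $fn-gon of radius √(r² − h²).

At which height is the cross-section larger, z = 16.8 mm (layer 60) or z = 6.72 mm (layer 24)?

Layer 60 (z = 16.8): the r=8.5 sphere slices to a regular 32-gon of circumradius 1.833 (√(r²−h²) with h=8.3 from center) (area = (32/2)·1.833²·sin(360°/32) = 10.49 mm²); the cone at (14.5, 12.5) is absent (z outside [6.5, 10.5]); the sphere at (-3, -3) is not intersected at this z (|z−center|=16.300 > r=12); the cube at (13.5, 12.5) is absent (z outside [2.5, 5.5]); After the difference (first − rest): none of the subtracted shapes is present at this height, so the r=8.5 sphere is unchanged — area = 10.49 mm²; (whole slice rotated 25° about Z — lengths, areas and connectivity unchanged). So its area = 10.49 mm². Layer 24 (z = 6.72): the r=8.5 sphere contributes a regular 32-gon of circumradius √(8.5²−1.78²) = 8.312 (area = (32/2)·8.312²·sin(360°/32) = 215.63 mm²); the cone at (14.5, 12.5) contributes a regular 32-gon of circumradius 10.643 (interpolated between r1=11 and r2=4.5 at t=0.055) (area = (32/2)·10.643²·sin(360°/32) = 353.54 mm²); the r=12 sphere at (-3, -3) slices to a regular 32-gon of circumradius 10.262 (√(r²−h²) with h=6.22 from center) (area = (32/2)·10.262²·sin(360°/32) = 328.72 mm²); the cube at (13.5, 12.5) is absent (z outside [2.5, 5.5]); After the difference (first − rest): starting from the r=8.5 sphere (215.63 mm²), the cone at (14.5, 12.5) misses the remaining region (no effect); the r=12 sphere at (-3, -3) partially overlaps it — only the 185.72 mm² overlap (of its 328.72 mm²) is removed, clipping the outline — area = 29.92 mm²; (whole slice rotated 25° about Z — lengths, areas and connectivity unchanged). So its area = 29.92 mm². Layer 24 is larger (29.92 vs 10.49 mm²).

layer 24 (z = 6.72 mm)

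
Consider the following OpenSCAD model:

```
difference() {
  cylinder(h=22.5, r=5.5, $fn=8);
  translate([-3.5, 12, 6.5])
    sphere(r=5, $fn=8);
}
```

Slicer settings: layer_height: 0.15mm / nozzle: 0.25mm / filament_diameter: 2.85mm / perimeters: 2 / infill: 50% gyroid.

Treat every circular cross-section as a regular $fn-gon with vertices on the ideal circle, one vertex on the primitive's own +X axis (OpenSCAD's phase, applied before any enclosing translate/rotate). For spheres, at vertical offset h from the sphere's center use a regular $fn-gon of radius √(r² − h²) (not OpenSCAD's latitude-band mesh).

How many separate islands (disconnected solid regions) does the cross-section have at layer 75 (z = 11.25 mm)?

1

At z = 11.25 mm: the r=5.5 cylinder gives a regular 8-gon of circumradius 5.5 (constant along its height); the sphere at (-3.5, 12): section is a regular 8-gon, circumradius = √(r²−h²) = √(5²−4.75²) = 1.561; After the difference (first − rest): starting from the r=5.5 cylinder, the r=5 sphere at (-3.5, 12) misses the remaining region (no effect) — 1 connected region. Overall, the cross-section is a single solid region. Island count = 1.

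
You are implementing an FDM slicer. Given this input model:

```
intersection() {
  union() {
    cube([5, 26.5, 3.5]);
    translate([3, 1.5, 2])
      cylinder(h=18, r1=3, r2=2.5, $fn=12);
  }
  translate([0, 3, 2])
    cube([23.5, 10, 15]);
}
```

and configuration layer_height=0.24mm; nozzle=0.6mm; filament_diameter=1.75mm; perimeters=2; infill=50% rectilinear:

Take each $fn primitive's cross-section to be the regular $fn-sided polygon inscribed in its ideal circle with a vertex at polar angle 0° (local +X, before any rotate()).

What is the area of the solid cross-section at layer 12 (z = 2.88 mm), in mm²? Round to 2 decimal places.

At z = 2.88 mm: the cube is present — its section is the full 5×26.5 rectangle (area 132.50 mm²); the cone at (3, 1.5) (r1=3→r2=2.5) has section circumradius 2.976 here — a regular 12-gon (area = (12/2)·2.976²·sin(360°/12) = 26.56 mm²); Combining (union): the regions partially overlap — summed areas 159.06 mm² minus the doubly-counted overlap 19.12 mm² gives 139.94 mm² — area = 139.94 mm²; the cube at (0, 3) (footprint 23.5×10) is included at this height (area 235.00 mm²); Keeping only the common overlap: the 23.5×10 cube at (0, 3) partially overlaps the result so far; clipping to the common part keeps 50.16 mm² — area = 50.16 mm². Overall, the cross-section is a single solid region. Net area = 50.16 mm².

50.16 mm²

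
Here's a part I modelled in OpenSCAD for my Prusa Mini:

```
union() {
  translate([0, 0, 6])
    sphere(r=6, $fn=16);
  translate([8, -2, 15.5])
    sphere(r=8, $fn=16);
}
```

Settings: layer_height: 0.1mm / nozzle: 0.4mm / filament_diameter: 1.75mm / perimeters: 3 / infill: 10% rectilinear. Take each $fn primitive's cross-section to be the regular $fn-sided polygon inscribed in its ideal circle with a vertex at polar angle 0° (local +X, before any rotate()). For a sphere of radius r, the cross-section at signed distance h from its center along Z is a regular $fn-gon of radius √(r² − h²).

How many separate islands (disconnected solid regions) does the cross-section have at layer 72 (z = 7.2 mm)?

1

At z = 7.2 mm: the r=6 sphere slices to a regular 16-gon of circumradius 5.879 (√(r²−h²) with h=1.2 from center); the sphere at (8, -2) is absent (|z−center|=8.300 > r=8); Taking the union: only the r=6 sphere is present, so the union is just that shape — 1 connected region. Overall, the cross-section is a single solid region. Island count = 1.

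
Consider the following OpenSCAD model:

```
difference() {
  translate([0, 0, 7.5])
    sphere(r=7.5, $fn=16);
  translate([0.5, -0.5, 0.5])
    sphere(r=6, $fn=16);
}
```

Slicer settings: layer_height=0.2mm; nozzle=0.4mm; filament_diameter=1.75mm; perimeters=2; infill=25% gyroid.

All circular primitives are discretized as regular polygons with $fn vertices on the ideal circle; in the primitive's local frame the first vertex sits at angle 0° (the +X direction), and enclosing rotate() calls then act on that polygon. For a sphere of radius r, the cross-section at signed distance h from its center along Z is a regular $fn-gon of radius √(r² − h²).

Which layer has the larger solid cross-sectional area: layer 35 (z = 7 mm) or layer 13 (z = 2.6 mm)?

Layer 35 (z = 7): the sphere: section is a regular 16-gon, circumradius = √(r²−h²) = √(7.5²−0.5²) = 7.483 (area = (16/2)·7.483²·sin(360°/16) = 171.44 mm²); the sphere at (0.5, -0.5) is absent (|z−center|=6.500 > r=6); Taking the first minus the rest: none of the subtracted shapes is present at this height, so the r=7.5 sphere is unchanged — area = 171.44 mm². So its area = 171.44 mm². Layer 13 (z = 2.6): the r=7.5 sphere contributes a regular 16-gon of circumradius √(7.5²−4.9²) = 5.678 (area = (16/2)·5.678²·sin(360°/16) = 98.70 mm²); the r=6 sphere at (0.5, -0.5) slices to a regular 16-gon of circumradius 5.620 (√(r²−h²) with h=2.1 from center) (area = (16/2)·5.620²·sin(360°/16) = 96.71 mm²); Taking the first minus the rest: starting from the r=7.5 sphere (98.70 mm²), the r=6 sphere at (0.5, -0.5) partially overlaps it — only the 89.76 mm² overlap (of its 96.71 mm²) is removed, clipping the outline — area = 8.94 mm². So its area = 8.94 mm². Layer 35 is larger (171.44 vs 8.94 mm²).

layer 35 (z = 7 mm)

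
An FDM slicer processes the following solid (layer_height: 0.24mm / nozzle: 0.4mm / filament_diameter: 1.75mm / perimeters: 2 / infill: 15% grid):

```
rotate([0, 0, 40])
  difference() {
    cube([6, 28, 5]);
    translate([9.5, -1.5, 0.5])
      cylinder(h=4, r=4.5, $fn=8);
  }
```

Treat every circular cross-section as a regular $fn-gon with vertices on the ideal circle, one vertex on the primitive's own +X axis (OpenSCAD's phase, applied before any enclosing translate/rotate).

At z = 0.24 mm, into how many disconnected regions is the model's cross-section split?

At z = 0.24 mm: the cube is present — its section is the full 6×28 rectangle; the cylinder at (9.5, -1.5) is not intersected at this z (z outside [0.5, 4.5]); Taking the first minus the rest: none of the subtracted shapes is present at this height, so the 6×28 cube is unchanged — 1 connected region; (whole slice rotated 40° about Z — lengths, areas and connectivity unchanged). The result has 1 disconnected region.

1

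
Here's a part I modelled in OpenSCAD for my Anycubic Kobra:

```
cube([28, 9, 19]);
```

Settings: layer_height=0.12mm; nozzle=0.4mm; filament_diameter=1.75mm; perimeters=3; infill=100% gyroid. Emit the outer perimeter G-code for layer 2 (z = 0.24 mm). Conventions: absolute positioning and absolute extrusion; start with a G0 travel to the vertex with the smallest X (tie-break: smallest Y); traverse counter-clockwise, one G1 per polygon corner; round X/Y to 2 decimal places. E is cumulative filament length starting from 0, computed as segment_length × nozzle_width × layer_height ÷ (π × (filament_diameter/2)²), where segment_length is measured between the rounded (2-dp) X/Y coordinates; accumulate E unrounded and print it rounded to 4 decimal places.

G0 X0.00 Y0.00 Z0.24
G1 X28.00 Y0.00 E0.5588
G1 X28.00 Y9.00 E0.7384
G1 X0.00 Y9.00 E1.2971
G1 X0.00 Y0.00 E1.4767

At z = 0.24 mm: the cube (footprint 28×9) is included at this height. The outline is a single polygon with 4 vertices. Extrusion per mm of travel: 0.4 × 0.12 / (π × 0.875²) = 0.019956. Accumulating E over each segment gives final E = 1.4767.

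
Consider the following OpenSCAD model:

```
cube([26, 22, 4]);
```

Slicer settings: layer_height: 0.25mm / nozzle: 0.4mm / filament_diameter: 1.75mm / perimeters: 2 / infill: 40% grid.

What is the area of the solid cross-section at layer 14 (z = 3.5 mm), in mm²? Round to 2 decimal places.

572.00 mm²

At z = 3.5 mm: the cube is present — its section is the full 26×22 rectangle (area 572.00 mm²). Overall, the cross-section is a single solid region. Net area = 572.00 mm².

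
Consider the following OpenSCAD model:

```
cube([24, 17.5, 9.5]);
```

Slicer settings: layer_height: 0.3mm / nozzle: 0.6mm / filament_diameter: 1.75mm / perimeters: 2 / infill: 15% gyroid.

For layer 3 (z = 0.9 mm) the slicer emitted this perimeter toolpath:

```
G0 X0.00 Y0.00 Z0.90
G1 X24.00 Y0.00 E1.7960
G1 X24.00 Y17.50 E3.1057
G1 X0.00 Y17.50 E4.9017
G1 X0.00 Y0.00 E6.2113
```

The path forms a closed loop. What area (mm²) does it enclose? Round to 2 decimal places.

420.00 mm²

Apply the shoelace formula to the sequence of (X, Y) vertices; enclosed area = 420.00 mm².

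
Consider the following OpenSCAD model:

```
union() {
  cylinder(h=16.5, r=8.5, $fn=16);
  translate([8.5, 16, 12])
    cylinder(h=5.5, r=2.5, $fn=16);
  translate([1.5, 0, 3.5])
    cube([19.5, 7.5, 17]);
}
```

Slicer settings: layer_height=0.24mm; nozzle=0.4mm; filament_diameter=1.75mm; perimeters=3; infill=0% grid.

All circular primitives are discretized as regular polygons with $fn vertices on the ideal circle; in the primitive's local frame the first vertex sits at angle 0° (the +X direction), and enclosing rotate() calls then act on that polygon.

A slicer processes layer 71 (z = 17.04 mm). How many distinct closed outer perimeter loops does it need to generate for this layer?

2

At z = 17.04 mm: the cylinder is absent (z outside [0, 16.5]); the cylinder at (8.5, 16): section is a regular 16-gon, circumradius r=2.5; the 19.5×7.5 cube at (1.5, 0) contributes its full rectangle; Taking the union: the 2 present regions are separate (no shared area or edge), so areas and boundary lengths simply add and each stays a separate island — 2 connected regions. The result has 2 disconnected regions.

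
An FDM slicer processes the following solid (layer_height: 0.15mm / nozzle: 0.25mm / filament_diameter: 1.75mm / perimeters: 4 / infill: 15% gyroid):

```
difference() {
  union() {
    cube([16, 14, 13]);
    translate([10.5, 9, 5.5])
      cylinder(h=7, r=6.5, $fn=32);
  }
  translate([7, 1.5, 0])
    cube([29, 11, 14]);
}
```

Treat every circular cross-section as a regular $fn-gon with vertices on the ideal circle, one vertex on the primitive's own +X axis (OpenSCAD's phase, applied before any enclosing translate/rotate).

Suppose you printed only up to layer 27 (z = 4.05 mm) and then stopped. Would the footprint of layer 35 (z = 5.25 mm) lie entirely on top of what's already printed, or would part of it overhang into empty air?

entirely on top

Compare the two slices. At z = 4.05: the cube is present — its section is the full 16×14 rectangle (area 224.00 mm²); the cylinder at (10.5, 9) is absent (z outside [5.5, 12.5]); Merging all regions: only the 16×14 cube is present, so the union is just that shape — area = 224.00 mm²; the cube at (7, 1.5) (footprint 29×11) is included at this height (area 319.00 mm²); After the difference (first − rest): starting from the result so far (224.00 mm²), the 29×11 cube at (7, 1.5) partially overlaps it — only the 99.00 mm² overlap (of its 319.00 mm²) is removed, clipping the outline — area = 125.00 mm². At z = 5.25: the cube (footprint 16×14) is included at this height (area 224.00 mm²); the cylinder at (10.5, 9) is absent (z outside [5.5, 12.5]); Merging all regions: only the 16×14 cube is present, so the union is just that shape — area = 224.00 mm²; the 29×11 cube at (7, 1.5) contributes its full rectangle (area 319.00 mm²); After the difference (first − rest): starting from that combined region (224.00 mm²), the 29×11 cube at (7, 1.5) partially overlaps it — only the 99.00 mm² overlap (of its 319.00 mm²) is removed, clipping the outline — area = 125.00 mm². Checking containment: the cross-section at z = 5.25 is a subset of the cross-section at z = 4.05.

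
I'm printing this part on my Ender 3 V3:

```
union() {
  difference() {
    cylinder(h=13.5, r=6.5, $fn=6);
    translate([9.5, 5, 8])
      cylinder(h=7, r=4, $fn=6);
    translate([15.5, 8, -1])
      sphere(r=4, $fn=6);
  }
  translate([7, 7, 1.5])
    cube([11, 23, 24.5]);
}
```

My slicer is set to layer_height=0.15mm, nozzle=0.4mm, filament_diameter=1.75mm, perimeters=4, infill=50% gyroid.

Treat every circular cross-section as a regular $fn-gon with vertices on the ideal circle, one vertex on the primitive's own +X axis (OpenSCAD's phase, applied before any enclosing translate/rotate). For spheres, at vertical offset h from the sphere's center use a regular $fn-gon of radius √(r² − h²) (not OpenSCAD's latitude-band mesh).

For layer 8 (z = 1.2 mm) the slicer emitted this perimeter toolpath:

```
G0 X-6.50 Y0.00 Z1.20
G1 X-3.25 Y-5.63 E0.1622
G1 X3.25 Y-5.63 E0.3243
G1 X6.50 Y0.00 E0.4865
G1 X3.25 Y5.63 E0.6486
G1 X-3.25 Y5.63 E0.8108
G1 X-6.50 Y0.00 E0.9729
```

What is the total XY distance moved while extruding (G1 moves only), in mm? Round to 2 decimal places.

Sum the Euclidean lengths of each G1 segment: total = 39.00 mm.

39.00 mm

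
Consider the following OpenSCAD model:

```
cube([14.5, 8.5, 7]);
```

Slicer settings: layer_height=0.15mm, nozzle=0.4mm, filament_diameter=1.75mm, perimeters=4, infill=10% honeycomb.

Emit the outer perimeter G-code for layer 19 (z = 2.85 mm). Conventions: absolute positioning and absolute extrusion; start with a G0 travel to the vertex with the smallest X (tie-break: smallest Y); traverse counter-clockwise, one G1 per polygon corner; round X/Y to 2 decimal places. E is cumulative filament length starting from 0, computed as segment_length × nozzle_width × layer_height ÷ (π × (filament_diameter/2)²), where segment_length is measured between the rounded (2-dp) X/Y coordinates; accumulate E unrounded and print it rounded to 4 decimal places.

At z = 2.85 mm: the 14.5×8.5 cube contributes its full rectangle. The outline is a single polygon with 4 vertices. Extrusion per mm of travel: 0.4 × 0.15 / (π × 0.875²) = 0.024945. Accumulating E over each segment gives final E = 1.1475.

G0 X0.00 Y0.00 Z2.85
G1 X14.50 Y0.00 E0.3617
G1 X14.50 Y8.50 E0.5737
G1 X0.00 Y8.50 E0.9354
G1 X0.00 Y0.00 E1.1475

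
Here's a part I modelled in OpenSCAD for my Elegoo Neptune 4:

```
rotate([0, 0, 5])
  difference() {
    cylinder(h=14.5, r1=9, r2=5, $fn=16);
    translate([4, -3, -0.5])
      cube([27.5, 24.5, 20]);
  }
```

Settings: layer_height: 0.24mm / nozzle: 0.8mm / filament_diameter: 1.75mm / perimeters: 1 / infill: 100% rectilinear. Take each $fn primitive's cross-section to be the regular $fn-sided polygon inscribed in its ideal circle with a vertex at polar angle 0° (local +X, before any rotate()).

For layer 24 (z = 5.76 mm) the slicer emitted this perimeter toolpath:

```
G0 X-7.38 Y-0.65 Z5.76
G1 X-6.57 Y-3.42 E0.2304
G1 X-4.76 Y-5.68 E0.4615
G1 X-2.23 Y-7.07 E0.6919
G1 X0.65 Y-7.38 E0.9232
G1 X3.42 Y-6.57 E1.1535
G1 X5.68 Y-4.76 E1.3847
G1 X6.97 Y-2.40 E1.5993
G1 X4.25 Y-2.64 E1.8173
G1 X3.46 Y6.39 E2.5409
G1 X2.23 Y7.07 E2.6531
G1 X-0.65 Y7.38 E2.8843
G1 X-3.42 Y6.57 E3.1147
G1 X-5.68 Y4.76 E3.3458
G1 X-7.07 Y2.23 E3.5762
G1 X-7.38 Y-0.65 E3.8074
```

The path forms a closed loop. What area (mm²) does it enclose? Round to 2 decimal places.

144.50 mm²

Apply the shoelace formula to the sequence of (X, Y) vertices; enclosed area = 144.50 mm².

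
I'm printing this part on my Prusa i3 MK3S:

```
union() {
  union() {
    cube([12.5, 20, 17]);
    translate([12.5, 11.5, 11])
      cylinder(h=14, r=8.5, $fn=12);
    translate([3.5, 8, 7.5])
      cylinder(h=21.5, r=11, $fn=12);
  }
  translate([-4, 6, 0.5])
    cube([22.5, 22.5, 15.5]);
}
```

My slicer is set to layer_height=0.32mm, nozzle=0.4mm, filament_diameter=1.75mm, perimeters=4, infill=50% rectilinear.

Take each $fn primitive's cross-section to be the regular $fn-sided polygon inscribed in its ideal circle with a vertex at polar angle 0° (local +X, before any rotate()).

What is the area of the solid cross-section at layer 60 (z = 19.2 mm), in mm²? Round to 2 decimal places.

At z = 19.2 mm: the cube does not reach this height (z outside [0, 17]); the r=8.5 cylinder at (12.5, 11.5) contributes a regular 12-gon of circumradius 8.5 (area = (12/2)·8.500²·sin(360°/12) = 216.75 mm²); the r=11 cylinder at (3.5, 8) contributes a regular 12-gon of circumradius 11 (area = (12/2)·11.000²·sin(360°/12) = 363.00 mm²); Taking the union: the regions partially overlap — summed areas 579.75 mm² minus the doubly-counted overlap 107.40 mm² gives 472.35 mm² — area = 472.35 mm²; the cube at (-4, 6) is absent (z outside [0.5, 16]); Taking the union: only the result so far is present, so the union is just that shape — area = 472.35 mm². Overall, the cross-section is a single solid region. Net area = 472.35 mm².

472.35 mm²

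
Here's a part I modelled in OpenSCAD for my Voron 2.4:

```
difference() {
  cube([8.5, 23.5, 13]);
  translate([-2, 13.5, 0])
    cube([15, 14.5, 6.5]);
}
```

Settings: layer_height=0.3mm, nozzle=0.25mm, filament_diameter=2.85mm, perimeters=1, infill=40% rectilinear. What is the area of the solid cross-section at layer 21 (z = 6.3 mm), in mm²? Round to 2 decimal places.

114.75 mm²

At z = 6.3 mm: the 8.5×23.5 cube contributes its full rectangle (area 199.75 mm²); the cube at (-2, 13.5) is present — its section is the full 15×14.5 rectangle (area 217.50 mm²); Subtracting the remaining from the first: starting from the 8.5×23.5 cube (199.75 mm²), the 15×14.5 cube at (-2, 13.5) partially overlaps it — only the 85.00 mm² overlap (of its 217.50 mm²) is removed, clipping the outline — area = 114.75 mm². Overall, the cross-section is a single solid region. Net area = 114.75 mm².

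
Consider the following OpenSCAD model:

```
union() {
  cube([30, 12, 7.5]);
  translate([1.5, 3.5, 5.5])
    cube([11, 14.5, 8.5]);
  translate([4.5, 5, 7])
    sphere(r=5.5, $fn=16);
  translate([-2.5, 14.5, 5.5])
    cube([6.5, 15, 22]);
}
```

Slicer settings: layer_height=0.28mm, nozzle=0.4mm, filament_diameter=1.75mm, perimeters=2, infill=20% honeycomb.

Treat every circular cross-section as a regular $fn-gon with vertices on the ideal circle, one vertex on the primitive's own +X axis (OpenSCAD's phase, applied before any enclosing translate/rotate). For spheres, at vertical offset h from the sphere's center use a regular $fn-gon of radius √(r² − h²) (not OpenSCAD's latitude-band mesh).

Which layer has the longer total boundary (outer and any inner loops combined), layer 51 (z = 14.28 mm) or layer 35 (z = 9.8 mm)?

layer 35 (z = 9.8 mm)

Layer 51 (z = 14.28): the cube is not intersected at this z (z outside [0, 7.5]); the cube at (1.5, 3.5) is absent (z outside [5.5, 14]); the sphere at (4.5, 5) does not reach this height (|z−center|=7.280 > r=5.5); the cube at (-2.5, 14.5) (footprint 6.5×15) is included at this height (perimeter 43.00 mm); Combining (union): only the 6.5×15 cube at (-2.5, 14.5) is present, so the union is just that shape — boundary = 43.00 mm. So its perimeter = 43.00 mm. Layer 35 (z = 9.8): the cube does not reach this height (z outside [0, 7.5]); the 11×14.5 cube at (1.5, 3.5) contributes its full rectangle (perimeter 51.00 mm); the sphere at (4.5, 5): section is a regular 16-gon, circumradius = √(r²−h²) = √(5.5²−2.8²) = 4.734 (perimeter = 2·16·4.734·sin(180°/16) = 29.55 mm); the 6.5×15 cube at (-2.5, 14.5) contributes its full rectangle (perimeter 43.00 mm); Combining (union): the regions partially overlap (shared area 50.25 mm²), so the edge portions inside another operand are dropped and the merged outline is re-measured after clipping — boundary = 86.84 mm. So its perimeter = 86.84 mm. Layer 35 is larger (86.84 vs 43.00 mm).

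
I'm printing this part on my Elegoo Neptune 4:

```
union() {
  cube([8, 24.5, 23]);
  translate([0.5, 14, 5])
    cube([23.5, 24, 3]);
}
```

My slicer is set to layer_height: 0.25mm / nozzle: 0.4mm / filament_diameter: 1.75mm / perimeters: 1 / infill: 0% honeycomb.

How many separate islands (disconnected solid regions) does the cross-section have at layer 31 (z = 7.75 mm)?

1

At z = 7.75 mm: the 8×24.5 cube contributes its full rectangle; the 23.5×24 cube at (0.5, 14) contributes its full rectangle; Taking the union: the regions partially overlap (shared area 78.75 mm²), so overlapping operands fuse into one piece — 1 connected region. Overall, the cross-section is a single solid region. Island count = 1.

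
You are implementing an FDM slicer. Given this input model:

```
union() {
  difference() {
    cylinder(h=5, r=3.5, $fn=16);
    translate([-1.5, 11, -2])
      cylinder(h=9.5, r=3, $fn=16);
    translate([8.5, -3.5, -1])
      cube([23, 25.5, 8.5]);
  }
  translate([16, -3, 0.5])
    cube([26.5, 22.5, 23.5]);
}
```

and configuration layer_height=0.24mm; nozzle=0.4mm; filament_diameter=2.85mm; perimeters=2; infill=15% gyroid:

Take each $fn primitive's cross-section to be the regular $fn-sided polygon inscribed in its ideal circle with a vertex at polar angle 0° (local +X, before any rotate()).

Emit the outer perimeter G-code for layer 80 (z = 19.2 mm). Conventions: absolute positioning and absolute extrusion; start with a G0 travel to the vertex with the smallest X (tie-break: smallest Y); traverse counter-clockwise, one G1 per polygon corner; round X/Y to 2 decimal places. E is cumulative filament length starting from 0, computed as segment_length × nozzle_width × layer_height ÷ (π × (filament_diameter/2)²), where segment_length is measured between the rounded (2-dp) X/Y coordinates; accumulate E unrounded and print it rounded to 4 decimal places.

At z = 19.2 mm: the cylinder is absent (z outside [0, 5]); the cylinder at (-1.5, 11) is absent (z outside [-2, 7.5]); the cube at (8.5, -3.5) is not intersected at this z (z outside [-1, 7.5]); Subtracting the remaining from the first: the first operand is absent here, so nothing remains; the cube at (16, -3) is present — its section is the full 26.5×22.5 rectangle; Combining (union): only the 26.5×22.5 cube at (16, -3) is present, so the union is just that shape — 1 connected region. The outline is a single polygon with 4 vertices. Extrusion per mm of travel: 0.4 × 0.24 / (π × 1.425²) = 0.015048. Accumulating E over each segment gives final E = 1.4747.

G0 X16.00 Y-3.00 Z19.20
G1 X42.50 Y-3.00 E0.3988
G1 X42.50 Y19.50 E0.7374
G1 X16.00 Y19.50 E1.1362
G1 X16.00 Y-3.00 E1.4747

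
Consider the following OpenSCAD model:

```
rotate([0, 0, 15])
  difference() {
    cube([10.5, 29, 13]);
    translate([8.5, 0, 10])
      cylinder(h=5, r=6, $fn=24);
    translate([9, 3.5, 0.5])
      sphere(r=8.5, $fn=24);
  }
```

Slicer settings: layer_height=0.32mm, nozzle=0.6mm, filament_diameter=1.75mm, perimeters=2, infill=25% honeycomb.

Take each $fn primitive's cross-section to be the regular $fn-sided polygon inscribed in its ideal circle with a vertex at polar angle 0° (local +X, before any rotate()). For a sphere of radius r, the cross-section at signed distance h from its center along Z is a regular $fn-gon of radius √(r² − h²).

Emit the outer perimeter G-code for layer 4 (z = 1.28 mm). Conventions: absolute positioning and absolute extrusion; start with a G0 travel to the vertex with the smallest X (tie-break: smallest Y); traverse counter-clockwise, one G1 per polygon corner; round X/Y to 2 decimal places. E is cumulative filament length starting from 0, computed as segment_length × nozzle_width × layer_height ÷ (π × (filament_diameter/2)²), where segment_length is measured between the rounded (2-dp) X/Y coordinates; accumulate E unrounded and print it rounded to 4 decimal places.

At z = 1.28 mm: the cube is present — its section is the full 10.5×29 rectangle; the cylinder at (8.5, 0) is absent (z outside [10, 15]); the r=8.5 sphere at (9, 3.5) slices to a regular 24-gon of circumradius 8.464 (√(r²−h²) with h=0.78 from center); Subtracting the remaining from the first: starting from the 10.5×29 cube, the r=8.5 sphere at (9, 3.5) partially overlaps it — only the 102.00 mm² overlap (of its 222.51 mm²) is removed, clipping the outline — 1 connected region; (rotated 15° about Z; rotation is an isometry so areas/perimeters/island counts are preserved). The outline is a single polygon with 13 vertices. Extrusion per mm of travel: 0.6 × 0.32 / (π × 0.875²) = 0.079824. Accumulating E over each segment gives final E = 6.1077.

G0 X-7.51 Y28.01 Z1.28
G1 X0.00 Y0.00 E2.3149
G1 X1.32 Y0.35 E2.4239
G1 X0.46 Y1.48 E2.5372
G1 X-0.39 Y3.52 E2.7136
G1 X-0.68 Y5.71 E2.8900
G1 X-0.39 Y7.90 E3.0663
G1 X0.46 Y9.94 E3.2427
G1 X1.80 Y11.70 E3.4193
G1 X3.56 Y13.04 E3.5959
G1 X5.60 Y13.89 E3.7723
G1 X7.10 Y14.08 E3.8930
G1 X2.64 Y30.73 E5.2689
G1 X-7.51 Y28.01 E6.1077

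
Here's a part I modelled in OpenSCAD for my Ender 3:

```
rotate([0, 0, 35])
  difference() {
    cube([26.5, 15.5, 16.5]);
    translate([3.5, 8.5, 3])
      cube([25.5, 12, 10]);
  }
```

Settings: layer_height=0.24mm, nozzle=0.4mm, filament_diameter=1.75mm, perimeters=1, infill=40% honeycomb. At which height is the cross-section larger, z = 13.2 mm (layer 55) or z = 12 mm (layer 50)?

Layer 55 (z = 13.2): the cube is present — its section is the full 26.5×15.5 rectangle (area 410.75 mm²); the cube at (3.5, 8.5) is absent (z outside [3, 13]); Taking the first minus the rest: none of the subtracted shapes is present at this height, so the 26.5×15.5 cube is unchanged — area = 410.75 mm²; (whole slice rotated 35° about Z — lengths, areas and connectivity unchanged). So its area = 410.75 mm². Layer 50 (z = 12): the cube (footprint 26.5×15.5) is included at this height (area 410.75 mm²); the cube at (3.5, 8.5) (footprint 25.5×12) is included at this height (area 306.00 mm²); After the difference (first − rest): starting from the 26.5×15.5 cube (410.75 mm²), the 25.5×12 cube at (3.5, 8.5) partially overlaps it — only the 161.00 mm² overlap (of its 306.00 mm²) is removed, clipping the outline — area = 249.75 mm²; (whole slice rotated 35° about Z — lengths, areas and connectivity unchanged). So its area = 249.75 mm². Layer 55 is larger (410.75 vs 249.75 mm²).

layer 55 (z = 13.2 mm)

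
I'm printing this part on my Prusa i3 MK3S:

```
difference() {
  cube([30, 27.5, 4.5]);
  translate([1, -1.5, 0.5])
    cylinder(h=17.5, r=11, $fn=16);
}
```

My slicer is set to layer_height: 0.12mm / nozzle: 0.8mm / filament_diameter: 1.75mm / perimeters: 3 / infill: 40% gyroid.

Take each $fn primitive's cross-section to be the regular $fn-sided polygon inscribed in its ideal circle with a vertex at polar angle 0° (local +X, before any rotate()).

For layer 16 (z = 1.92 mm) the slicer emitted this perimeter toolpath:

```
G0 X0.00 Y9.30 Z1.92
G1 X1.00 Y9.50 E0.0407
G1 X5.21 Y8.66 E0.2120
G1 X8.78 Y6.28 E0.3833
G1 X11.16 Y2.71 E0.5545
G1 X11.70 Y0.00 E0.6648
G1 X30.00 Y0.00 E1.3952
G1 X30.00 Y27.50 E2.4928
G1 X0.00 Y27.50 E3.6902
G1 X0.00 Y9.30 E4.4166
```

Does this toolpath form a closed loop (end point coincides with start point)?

Start point (G0): (0.00, 9.30). End point (last G1): the path returns to the start — closed.

yes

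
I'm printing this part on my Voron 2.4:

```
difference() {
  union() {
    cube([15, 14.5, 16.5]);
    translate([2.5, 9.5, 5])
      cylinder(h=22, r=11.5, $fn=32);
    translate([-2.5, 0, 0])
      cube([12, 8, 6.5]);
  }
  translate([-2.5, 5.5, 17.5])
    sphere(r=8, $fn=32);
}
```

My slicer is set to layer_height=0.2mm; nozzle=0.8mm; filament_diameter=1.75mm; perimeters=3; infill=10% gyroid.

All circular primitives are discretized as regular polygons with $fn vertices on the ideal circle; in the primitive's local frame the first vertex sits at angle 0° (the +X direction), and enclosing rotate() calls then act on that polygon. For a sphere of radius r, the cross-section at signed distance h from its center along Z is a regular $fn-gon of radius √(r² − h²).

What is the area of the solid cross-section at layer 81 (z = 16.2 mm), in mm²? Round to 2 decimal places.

282.84 mm²

At z = 16.2 mm: the cube (footprint 15×14.5) is included at this height (area 217.50 mm²); the r=11.5 cylinder at (2.5, 9.5) gives a regular 32-gon of circumradius 11.5 (constant along its height) (area = (32/2)·11.500²·sin(360°/32) = 412.81 mm²); the cube at (-2.5, 0) does not reach this height (z outside [0, 6.5]); Merging all regions: the regions partially overlap — summed areas 630.31 mm² minus the doubly-counted overlap 186.35 mm² gives 443.96 mm² — area = 443.96 mm²; the r=8 sphere at (-2.5, 5.5) contributes a regular 32-gon of circumradius √(8²−1.3²) = 7.894 (area = (32/2)·7.894²·sin(360°/32) = 194.50 mm²); Subtracting the remaining from the first: starting from the result so far (443.96 mm²), the r=8 sphere at (-2.5, 5.5) partially overlaps it — only the 161.12 mm² overlap (of its 194.50 mm²) is removed, clipping the outline — area = 282.84 mm². Overall, the cross-section is a single solid region. Net area = 282.84 mm².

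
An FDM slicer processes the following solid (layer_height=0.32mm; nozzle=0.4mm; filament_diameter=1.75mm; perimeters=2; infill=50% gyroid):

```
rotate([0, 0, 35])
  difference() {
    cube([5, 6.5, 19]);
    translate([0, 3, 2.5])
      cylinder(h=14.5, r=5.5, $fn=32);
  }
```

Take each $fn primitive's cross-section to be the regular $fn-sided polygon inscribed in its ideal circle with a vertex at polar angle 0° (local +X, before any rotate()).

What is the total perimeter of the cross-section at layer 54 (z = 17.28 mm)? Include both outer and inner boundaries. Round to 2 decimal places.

At z = 17.28 mm: the cube (footprint 5×6.5) is included at this height (perimeter 23.00 mm); the cylinder at (0, 3) is absent (z outside [2.5, 17]); Subtracting the remaining from the first: none of the subtracted shapes is present at this height, so the 5×6.5 cube is unchanged — boundary = 23.00 mm; (rotated 35° about Z; rotation is an isometry so areas/perimeters/island counts are preserved). Overall, the cross-section is a single solid region. Total boundary length (outer) = 23.00 mm.

23.00 mm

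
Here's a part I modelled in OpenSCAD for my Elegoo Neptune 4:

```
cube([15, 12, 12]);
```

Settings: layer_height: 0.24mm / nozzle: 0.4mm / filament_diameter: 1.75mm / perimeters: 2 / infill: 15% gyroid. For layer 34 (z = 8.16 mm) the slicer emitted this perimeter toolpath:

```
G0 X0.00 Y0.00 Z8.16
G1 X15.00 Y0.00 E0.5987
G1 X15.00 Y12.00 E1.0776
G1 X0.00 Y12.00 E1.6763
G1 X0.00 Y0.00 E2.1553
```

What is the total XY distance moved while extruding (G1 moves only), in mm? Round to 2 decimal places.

54.00 mm

Sum the Euclidean lengths of each G1 segment: total = 54.00 mm.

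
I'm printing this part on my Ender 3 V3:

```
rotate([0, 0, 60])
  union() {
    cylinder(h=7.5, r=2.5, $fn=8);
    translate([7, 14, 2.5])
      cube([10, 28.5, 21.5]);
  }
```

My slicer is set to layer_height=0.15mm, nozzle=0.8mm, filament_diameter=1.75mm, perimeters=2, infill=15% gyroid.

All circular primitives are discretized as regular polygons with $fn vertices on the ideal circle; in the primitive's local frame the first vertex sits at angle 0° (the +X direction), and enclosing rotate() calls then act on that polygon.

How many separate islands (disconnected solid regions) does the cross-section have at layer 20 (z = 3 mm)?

2

At z = 3 mm: the cylinder: section is a regular 8-gon, circumradius r=2.5; the cube at (7, 14) is present — its section is the full 10×28.5 rectangle; Combining (union): the 2 present regions are separate (no shared area or edge), so areas and boundary lengths simply add and each stays a separate island — 2 connected regions; (rotated 60° about Z; rotation is an isometry so areas/perimeters/island counts are preserved). Overall, the cross-section has 2 separate islands. Island count = 2.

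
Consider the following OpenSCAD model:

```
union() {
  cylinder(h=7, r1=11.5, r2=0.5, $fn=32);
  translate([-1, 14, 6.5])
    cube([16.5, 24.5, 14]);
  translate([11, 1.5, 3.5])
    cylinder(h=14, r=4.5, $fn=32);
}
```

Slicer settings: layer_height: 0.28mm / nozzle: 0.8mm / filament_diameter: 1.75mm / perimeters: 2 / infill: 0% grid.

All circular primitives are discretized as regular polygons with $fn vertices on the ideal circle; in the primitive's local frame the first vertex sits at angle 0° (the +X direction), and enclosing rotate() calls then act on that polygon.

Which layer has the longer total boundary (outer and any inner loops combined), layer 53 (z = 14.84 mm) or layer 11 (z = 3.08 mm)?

Layer 53 (z = 14.84): the cone is not intersected at this z (z outside [0, 7]); the cube at (-1, 14) (footprint 16.5×24.5) is included at this height (perimeter 82.00 mm); the cylinder at (11, 1.5): section is a regular 32-gon, circumradius r=4.5 (perimeter = 2·32·4.500·sin(180°/32) = 28.23 mm); Taking the union: the 2 present regions are separate (no shared area or edge), so areas and boundary lengths simply add and each stays a separate island — boundary = 110.23 mm. So its perimeter = 110.23 mm. Layer 11 (z = 3.08): the cone: at t=0.440 of its height the radius interpolates to r₁+(r₂−r₁)t = 6.660, giving a regular 32-gon of that circumradius (perimeter = 2·32·6.660·sin(180°/32) = 41.78 mm); the cube at (-1, 14) is absent (z outside [6.5, 20.5]); the cylinder at (11, 1.5) is not intersected at this z (z outside [3.5, 17.5]); Combining (union): only the cone is present, so the union is just that shape — boundary = 41.78 mm. So its perimeter = 41.78 mm. Layer 53 is larger (110.23 vs 41.78 mm).

layer 53 (z = 14.84 mm)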